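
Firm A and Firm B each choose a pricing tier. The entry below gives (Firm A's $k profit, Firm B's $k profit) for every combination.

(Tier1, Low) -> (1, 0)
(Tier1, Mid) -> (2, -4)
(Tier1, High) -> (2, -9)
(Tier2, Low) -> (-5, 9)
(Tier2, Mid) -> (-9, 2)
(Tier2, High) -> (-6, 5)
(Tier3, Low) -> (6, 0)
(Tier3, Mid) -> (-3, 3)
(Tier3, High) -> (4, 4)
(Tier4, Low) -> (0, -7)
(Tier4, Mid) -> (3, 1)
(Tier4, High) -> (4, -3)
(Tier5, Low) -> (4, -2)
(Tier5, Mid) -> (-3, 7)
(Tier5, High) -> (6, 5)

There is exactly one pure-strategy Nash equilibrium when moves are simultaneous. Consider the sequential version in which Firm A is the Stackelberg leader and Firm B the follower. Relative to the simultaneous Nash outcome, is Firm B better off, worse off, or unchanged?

better off

Firm B best-responds to each possible Firm A move:
- Tier1: BR = Low, leader payoff 1.
- Tier2: BR = Low, leader payoff -5.
- Tier3: BR = High, leader payoff 4.
- Tier4: BR = Mid, leader payoff 3.
- Tier5: BR = Mid, leader payoff -3.
Firm A's induced payoffs are 1, -5, 4, 3, -3, so Firm A commits to Tier3. Subgame-perfect outcome: (Tier3, High) with payoffs (4, 4).
Now find the simultaneous Nash equilibrium.
Firm A's best replies: Low→Tier3; Mid→Tier4; High→Tier5.
Firm B's best replies: Tier1→Low; Tier2→Low; Tier3→High; Tier4→Mid; Tier5→Mid.
The unique mutual best reply is (Tier4, Mid), giving (3, 1).
Firm B earns 4 sequentially versus 1 at the Nash outcome: better off.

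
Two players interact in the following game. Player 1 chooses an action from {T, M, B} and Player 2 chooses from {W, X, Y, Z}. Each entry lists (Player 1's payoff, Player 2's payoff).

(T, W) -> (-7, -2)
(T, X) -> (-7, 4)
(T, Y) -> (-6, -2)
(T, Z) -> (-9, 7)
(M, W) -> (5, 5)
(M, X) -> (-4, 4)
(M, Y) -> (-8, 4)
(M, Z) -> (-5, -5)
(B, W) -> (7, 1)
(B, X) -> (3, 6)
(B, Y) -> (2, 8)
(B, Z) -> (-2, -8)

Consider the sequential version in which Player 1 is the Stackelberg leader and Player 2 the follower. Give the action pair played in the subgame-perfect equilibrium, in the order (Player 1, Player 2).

(M, W)

Work backward from Player 2's decision.
- T: Player 2 compares -2, 4, -2, 7 and picks Z; Player 1 would get -9.
- M: Player 2 compares 5, 4, 4, -5 and picks W; Player 1 would get 5.
- B: Player 2 compares 1, 6, 8, -8 and picks Y; Player 1 would get 2.
Player 1's induced payoffs are -9, 5, 2, so Player 1 commits to M. Subgame-perfect outcome: (M, W) with payoffs (5, 5).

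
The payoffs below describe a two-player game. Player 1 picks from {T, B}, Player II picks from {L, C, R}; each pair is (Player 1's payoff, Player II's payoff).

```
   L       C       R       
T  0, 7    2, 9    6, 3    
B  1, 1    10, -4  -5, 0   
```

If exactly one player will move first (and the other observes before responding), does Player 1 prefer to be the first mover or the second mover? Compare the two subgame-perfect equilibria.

If Player 1 leads: Player II's best replies are T→C, B→L; Player 1's induced payoffs 2, 1; outcome (T, C), payoffs (2, 9).
If Player II leads: Player 1's best replies are L→B, C→B, R→T; Player II's induced payoffs 1, -4, 3; outcome (T, R), payoffs (6, 3).
Player 1 gets 2 moving first and 6 moving second, so Player 1 prefers to move second.

second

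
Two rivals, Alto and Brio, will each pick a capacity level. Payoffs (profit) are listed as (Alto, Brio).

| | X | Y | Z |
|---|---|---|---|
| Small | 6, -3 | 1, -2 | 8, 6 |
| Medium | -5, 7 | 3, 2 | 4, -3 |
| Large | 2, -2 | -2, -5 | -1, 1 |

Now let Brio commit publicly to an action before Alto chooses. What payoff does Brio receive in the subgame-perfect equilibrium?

Work backward from Alto's decision.
- X: BR = Small, leader payoff -3.
- Y: BR = Medium, leader payoff 2.
- Z: BR = Small, leader payoff 6.
Brio's induced payoffs are -3, 2, 6, so Brio commits to Z. Subgame-perfect outcome: (Small, Z) with payoffs (8, 6).

6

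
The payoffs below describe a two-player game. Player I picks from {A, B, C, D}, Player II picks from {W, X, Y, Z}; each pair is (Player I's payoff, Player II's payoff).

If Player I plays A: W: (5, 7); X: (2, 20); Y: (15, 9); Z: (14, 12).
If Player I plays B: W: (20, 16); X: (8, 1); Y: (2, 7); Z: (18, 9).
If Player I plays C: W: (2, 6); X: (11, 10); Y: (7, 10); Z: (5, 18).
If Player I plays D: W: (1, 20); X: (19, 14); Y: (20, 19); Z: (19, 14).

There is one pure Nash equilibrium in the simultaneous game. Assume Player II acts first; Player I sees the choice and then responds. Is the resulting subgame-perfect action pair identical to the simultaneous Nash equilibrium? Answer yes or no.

Work backward from Player I's decision.
- W: Player I compares 5, 20, 2, 1 and picks B; Player II would get 16.
- X: Player I compares 2, 8, 11, 19 and picks D; Player II would get 14.
- Y: Player I compares 15, 2, 7, 20 and picks D; Player II would get 19.
- Z: Player I compares 14, 18, 5, 19 and picks D; Player II would get 14.
Player II's induced payoffs are 16, 14, 19, 14, so Player II commits to Y. Subgame-perfect outcome: (D, Y) with payoffs (20, 19).
Now find the simultaneous Nash equilibrium.
Player I's best replies: W→B; X→D; Y→D; Z→D.
Player II's best replies: A→X; B→W; C→Z; D→W.
The unique mutual best reply is (B, W), giving (20, 16).
Sequential outcome (D, Y) differs from the Nash profile (B, W).

no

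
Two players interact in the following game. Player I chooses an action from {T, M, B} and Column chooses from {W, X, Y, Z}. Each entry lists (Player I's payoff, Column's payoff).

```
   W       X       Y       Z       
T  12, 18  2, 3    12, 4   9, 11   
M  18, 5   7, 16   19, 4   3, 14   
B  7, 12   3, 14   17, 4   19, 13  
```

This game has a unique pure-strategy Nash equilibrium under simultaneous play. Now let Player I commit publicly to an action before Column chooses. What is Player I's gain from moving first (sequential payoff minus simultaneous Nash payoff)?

5

Column best-responds to each possible Player I move:
- T: BR = W, leader payoff 12.
- M: BR = X, leader payoff 7.
- B: BR = X, leader payoff 3.
Maximizing over 12, 7, 3, Player I chooses T. Subgame-perfect outcome: (T, W) with payoffs (12, 18).
Now find the simultaneous Nash equilibrium.
Player I's best replies: W→M; X→M; Y→M; Z→B.
Column's best replies: T→W; M→X; B→X.
Only (M, X) has each player best-responding; Nash payoffs (7, 16).
Player I's commitment gain: 12 − 7 = 5.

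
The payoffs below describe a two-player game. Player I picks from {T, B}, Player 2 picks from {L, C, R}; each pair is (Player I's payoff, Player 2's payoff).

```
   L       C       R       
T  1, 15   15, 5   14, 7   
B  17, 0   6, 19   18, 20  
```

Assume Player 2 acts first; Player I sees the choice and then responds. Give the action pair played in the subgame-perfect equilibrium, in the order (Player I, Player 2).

Solve by backward induction (Player 2 leads).
- L → Player I plays B (best of 1, 17); Player 2 gets 0.
- C → Player I plays T (best of 15, 6); Player 2 gets 5.
- R → Player I plays B (best of 14, 18); Player 2 gets 20.
Maximizing over 0, 5, 20, Player 2 chooses R. Subgame-perfect outcome: (B, R) with payoffs (18, 20).

(B, R)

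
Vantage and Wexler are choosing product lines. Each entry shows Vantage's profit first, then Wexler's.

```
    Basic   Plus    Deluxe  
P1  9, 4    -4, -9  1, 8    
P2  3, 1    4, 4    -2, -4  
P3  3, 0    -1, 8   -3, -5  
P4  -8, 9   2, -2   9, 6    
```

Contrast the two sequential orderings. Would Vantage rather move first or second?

second

If Vantage leads: Wexler's best replies are P1→Deluxe, P2→Plus, P3→Plus, P4→Basic; Vantage's induced payoffs 1, 4, -1, -8; outcome (P2, Plus), payoffs (4, 4).
If Wexler leads: Vantage's best replies are Basic→P1, Plus→P2, Deluxe→P4; Wexler's induced payoffs 4, 4, 6; outcome (P4, Deluxe), payoffs (9, 6).
Vantage gets 4 moving first and 9 moving second, so Vantage prefers to move second.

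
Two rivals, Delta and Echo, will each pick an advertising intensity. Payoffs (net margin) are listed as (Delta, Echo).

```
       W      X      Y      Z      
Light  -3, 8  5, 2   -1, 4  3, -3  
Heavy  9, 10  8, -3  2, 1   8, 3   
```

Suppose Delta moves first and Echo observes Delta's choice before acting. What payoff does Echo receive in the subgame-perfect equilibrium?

Solve by backward induction (Delta leads).
- Light → Echo plays W (best of 8, 2, 4, -3); Delta gets -3.
- Heavy → Echo plays W (best of 10, -3, 1, 3); Delta gets 9.
Delta's induced payoffs are -3, 9, so Delta commits to Heavy. Subgame-perfect outcome: (Heavy, W) with payoffs (9, 10).

10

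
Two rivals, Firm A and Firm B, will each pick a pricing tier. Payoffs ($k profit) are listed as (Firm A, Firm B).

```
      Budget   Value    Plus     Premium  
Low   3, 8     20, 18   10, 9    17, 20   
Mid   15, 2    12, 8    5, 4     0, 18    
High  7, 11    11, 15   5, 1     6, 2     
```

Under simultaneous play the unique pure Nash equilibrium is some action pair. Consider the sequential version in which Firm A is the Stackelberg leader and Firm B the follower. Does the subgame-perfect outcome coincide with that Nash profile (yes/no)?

Backward induction with Firm A moving first.
- Low: Firm B compares 8, 18, 9, 20 and picks Premium; Firm A would get 17.
- Mid: Firm B compares 2, 8, 4, 18 and picks Premium; Firm A would get 0.
- High: Firm B compares 11, 15, 1, 2 and picks Value; Firm A would get 11.
Maximizing over 17, 0, 11, Firm A chooses Low. Subgame-perfect outcome: (Low, Premium) with payoffs (17, 20).
Now find the simultaneous Nash equilibrium.
Firm A's best replies: Budget→Mid; Value→Low; Plus→Low; Premium→Low.
Firm B's best replies: Low→Premium; Mid→Premium; High→Value.
Only (Low, Premium) has each player best-responding; Nash payoffs (17, 20).
Sequential outcome (Low, Premium) coincides with the Nash profile (Low, Premium).

yes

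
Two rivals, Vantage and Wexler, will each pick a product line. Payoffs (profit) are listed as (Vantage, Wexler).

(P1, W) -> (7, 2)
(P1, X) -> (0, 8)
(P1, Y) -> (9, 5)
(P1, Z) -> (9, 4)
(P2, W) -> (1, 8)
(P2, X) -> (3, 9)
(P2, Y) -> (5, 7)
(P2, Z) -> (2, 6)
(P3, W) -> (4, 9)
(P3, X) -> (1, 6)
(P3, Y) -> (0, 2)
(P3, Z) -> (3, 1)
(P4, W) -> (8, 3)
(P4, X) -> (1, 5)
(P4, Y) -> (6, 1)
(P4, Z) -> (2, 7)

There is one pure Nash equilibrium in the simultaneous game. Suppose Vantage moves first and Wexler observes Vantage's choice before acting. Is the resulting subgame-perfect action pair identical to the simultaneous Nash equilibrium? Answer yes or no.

Work backward from Wexler's decision.
- P1: BR = X, leader payoff 0.
- P2: BR = X, leader payoff 3.
- P3: BR = W, leader payoff 4.
- P4: BR = Z, leader payoff 2.
Among 0, 3, 4, 2, the best is 4 at P3. Subgame-perfect outcome: (P3, W) with payoffs (4, 9).
For the simultaneous game, intersect best replies.
Vantage's best replies: W→P4; X→P2; Y→P1; Z→P1.
Wexler's best replies: P1→X; P2→X; P3→W; P4→Z.
Only (P2, X) has each player best-responding; Nash payoffs (3, 9).
Sequential outcome (P3, W) differs from the Nash profile (P2, X).

no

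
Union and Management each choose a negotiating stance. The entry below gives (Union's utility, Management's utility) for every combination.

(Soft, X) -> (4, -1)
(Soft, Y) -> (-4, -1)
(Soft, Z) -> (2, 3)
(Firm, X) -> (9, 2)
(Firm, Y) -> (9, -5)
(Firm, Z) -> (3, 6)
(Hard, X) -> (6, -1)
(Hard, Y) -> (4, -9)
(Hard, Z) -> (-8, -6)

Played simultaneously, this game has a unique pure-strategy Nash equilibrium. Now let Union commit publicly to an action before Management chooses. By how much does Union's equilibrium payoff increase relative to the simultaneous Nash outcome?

Backward induction with Union moving first.
- Soft → Management plays Z (best of -1, -1, 3); Union gets 2.
- Firm → Management plays Z (best of 2, -5, 6); Union gets 3.
- Hard → Management plays X (best of -1, -9, -6); Union gets 6.
Among 2, 3, 6, the best is 6 at Hard. Subgame-perfect outcome: (Hard, X) with payoffs (6, -1).
Under simultaneous play:
Union's best replies: X→Firm; Y→Firm; Z→Firm.
Management's best replies: Soft→Z; Firm→Z; Hard→X.
The unique mutual best reply is (Firm, Z), giving (3, 6).
Union's commitment gain: 6 − 3 = 3.

3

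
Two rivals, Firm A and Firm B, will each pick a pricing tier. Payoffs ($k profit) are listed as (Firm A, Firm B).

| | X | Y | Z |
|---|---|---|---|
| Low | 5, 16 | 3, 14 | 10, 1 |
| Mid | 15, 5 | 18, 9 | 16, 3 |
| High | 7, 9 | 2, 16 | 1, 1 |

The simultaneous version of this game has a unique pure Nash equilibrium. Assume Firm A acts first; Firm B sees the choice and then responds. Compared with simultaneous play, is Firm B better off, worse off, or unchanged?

Firm B best-responds to each possible Firm A move:
- Low → Firm B plays X (best of 16, 14, 1); Firm A gets 5.
- Mid → Firm B plays Y (best of 5, 9, 3); Firm A gets 18.
- High → Firm B plays Y (best of 9, 16, 1); Firm A gets 2.
Maximizing over 5, 18, 2, Firm A chooses Mid. Subgame-perfect outcome: (Mid, Y) with payoffs (18, 9).
Now find the simultaneous Nash equilibrium.
Firm A's best replies: X→Mid; Y→Mid; Z→Mid.
Firm B's best replies: Low→X; Mid→Y; High→Y.
Only (Mid, Y) has each player best-responding; Nash payoffs (18, 9).
Firm B earns 9 sequentially versus 9 at the Nash outcome: unchanged.

unchanged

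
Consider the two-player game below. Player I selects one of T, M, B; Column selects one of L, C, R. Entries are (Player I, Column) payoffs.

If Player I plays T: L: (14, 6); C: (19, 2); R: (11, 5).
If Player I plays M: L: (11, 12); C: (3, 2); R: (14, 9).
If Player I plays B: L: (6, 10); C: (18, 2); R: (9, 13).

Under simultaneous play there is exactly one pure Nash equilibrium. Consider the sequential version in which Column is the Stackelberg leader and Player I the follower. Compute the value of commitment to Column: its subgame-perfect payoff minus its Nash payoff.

Solve by backward induction (Column leads).
- L: BR = T, leader payoff 6.
- C: BR = T, leader payoff 2.
- R: BR = M, leader payoff 9.
Column's induced payoffs are 6, 2, 9, so Column commits to R. Subgame-perfect outcome: (M, R) with payoffs (14, 9).
Now find the simultaneous Nash equilibrium.
Player I's best replies: L→T; C→T; R→M.
Column's best replies: T→L; M→L; B→R.
The unique mutual best reply is (T, L), giving (14, 6).
Column's commitment gain: 9 − 6 = 3.

3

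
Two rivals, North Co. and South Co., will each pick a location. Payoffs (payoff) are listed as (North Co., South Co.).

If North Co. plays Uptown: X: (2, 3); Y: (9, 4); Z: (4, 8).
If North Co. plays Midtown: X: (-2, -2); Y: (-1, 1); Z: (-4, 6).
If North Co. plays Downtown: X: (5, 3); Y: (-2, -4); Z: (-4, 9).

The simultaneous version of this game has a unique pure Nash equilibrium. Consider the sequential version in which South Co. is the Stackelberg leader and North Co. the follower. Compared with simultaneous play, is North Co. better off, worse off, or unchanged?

unchanged

North Co. best-responds to each possible South Co. move:
- X: BR = Downtown, leader payoff 3.
- Y: BR = Uptown, leader payoff 4.
- Z: BR = Uptown, leader payoff 8.
Maximizing over 3, 4, 8, South Co. chooses Z. Subgame-perfect outcome: (Uptown, Z) with payoffs (4, 8).
Under simultaneous play:
North Co.'s best replies: X→Downtown; Y→Uptown; Z→Uptown.
South Co.'s best replies: Uptown→Z; Midtown→Z; Downtown→Z.
Only (Uptown, Z) has each player best-responding; Nash payoffs (4, 8).
North Co. earns 4 sequentially versus 4 at the Nash outcome: unchanged.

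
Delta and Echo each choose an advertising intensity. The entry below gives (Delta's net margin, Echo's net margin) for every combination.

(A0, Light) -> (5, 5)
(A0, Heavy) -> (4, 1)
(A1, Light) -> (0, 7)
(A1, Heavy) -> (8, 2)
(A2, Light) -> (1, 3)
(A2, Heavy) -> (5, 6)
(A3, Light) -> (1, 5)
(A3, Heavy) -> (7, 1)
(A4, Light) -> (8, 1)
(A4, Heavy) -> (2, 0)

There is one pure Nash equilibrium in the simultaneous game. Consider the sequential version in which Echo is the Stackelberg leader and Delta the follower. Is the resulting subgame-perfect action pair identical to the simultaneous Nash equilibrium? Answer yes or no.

Delta best-responds to each possible Echo move:
- Light → Delta plays A4 (best of 5, 0, 1, 1, 8); Echo gets 1.
- Heavy → Delta plays A1 (best of 4, 8, 5, 7, 2); Echo gets 2.
Maximizing over 1, 2, Echo chooses Heavy. Subgame-perfect outcome: (A1, Heavy) with payoffs (8, 2).
For the simultaneous game, intersect best replies.
Delta's best replies: Light→A4; Heavy→A1.
Echo's best replies: A0→Light; A1→Light; A2→Heavy; A3→Light; A4→Light.
The unique mutual best reply is (A4, Light), giving (8, 1).
Sequential outcome (A1, Heavy) differs from the Nash profile (A4, Light).

no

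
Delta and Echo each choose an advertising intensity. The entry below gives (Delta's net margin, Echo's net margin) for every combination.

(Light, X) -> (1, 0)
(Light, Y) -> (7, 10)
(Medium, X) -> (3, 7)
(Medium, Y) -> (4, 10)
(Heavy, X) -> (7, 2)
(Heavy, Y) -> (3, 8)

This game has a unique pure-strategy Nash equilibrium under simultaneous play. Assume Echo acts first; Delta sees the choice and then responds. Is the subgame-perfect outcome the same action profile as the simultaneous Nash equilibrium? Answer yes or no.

yes

Solve by backward induction (Echo leads).
- X: BR = Heavy, leader payoff 2.
- Y: BR = Light, leader payoff 10.
Among 2, 10, the best is 10 at Y. Subgame-perfect outcome: (Light, Y) with payoffs (7, 10).
Now find the simultaneous Nash equilibrium.
Delta's best replies: X→Heavy; Y→Light.
Echo's best replies: Light→Y; Medium→Y; Heavy→Y.
Only (Light, Y) has each player best-responding; Nash payoffs (7, 10).
Sequential outcome (Light, Y) coincides with the Nash profile (Light, Y).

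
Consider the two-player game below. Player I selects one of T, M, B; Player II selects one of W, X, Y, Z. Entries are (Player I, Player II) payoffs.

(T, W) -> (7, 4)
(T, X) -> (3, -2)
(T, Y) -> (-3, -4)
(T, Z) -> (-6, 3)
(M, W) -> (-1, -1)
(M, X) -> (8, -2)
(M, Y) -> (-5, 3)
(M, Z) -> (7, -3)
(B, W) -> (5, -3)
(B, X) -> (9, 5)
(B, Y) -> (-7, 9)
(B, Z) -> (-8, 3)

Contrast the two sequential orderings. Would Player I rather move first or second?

If Player I leads: Player II's best replies are T→W, M→Y, B→Y; Player I's induced payoffs 7, -5, -7; outcome (T, W), payoffs (7, 4).
If Player II leads: Player I's best replies are W→T, X→B, Y→T, Z→M; Player II's induced payoffs 4, 5, -4, -3; outcome (B, X), payoffs (9, 5).
Player I gets 7 moving first and 9 moving second, so Player I prefers to move second.

second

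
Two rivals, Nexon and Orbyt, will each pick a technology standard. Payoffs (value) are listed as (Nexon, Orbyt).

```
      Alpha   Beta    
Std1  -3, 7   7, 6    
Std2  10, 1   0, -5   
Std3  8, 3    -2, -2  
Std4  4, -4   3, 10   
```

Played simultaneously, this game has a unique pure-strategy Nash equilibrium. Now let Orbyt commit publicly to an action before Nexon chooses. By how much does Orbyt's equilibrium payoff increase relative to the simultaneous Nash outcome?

Work backward from Nexon's decision.
- Alpha: BR = Std2, leader payoff 1.
- Beta: BR = Std1, leader payoff 6.
Among 1, 6, the best is 6 at Beta. Subgame-perfect outcome: (Std1, Beta) with payoffs (7, 6).
For the simultaneous game, intersect best replies.
Nexon's best replies: Alpha→Std2; Beta→Std1.
Orbyt's best replies: Std1→Alpha; Std2→Alpha; Std3→Alpha; Std4→Beta.
The unique mutual best reply is (Std2, Alpha), giving (10, 1).
Orbyt's commitment gain: 6 − 1 = 5.

5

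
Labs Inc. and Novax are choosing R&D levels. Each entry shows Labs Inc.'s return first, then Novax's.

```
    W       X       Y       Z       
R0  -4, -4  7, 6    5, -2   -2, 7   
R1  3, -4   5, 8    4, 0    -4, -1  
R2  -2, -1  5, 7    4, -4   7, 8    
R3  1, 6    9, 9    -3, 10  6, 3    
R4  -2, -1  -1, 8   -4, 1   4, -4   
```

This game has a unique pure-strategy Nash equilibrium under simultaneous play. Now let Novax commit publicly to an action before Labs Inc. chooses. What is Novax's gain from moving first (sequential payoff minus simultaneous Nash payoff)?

Labs Inc. best-responds to each possible Novax move:
- W: BR = R1, leader payoff -4.
- X: BR = R3, leader payoff 9.
- Y: BR = R0, leader payoff -2.
- Z: BR = R2, leader payoff 8.
Novax's induced payoffs are -4, 9, -2, 8, so Novax commits to X. Subgame-perfect outcome: (R3, X) with payoffs (9, 9).
Under simultaneous play:
Labs Inc.'s best replies: W→R1; X→R3; Y→R0; Z→R2.
Novax's best replies: R0→Z; R1→X; R2→Z; R3→Y; R4→X.
Only (R2, Z) has each player best-responding; Nash payoffs (7, 8).
Novax's commitment gain: 9 − 8 = 1.

1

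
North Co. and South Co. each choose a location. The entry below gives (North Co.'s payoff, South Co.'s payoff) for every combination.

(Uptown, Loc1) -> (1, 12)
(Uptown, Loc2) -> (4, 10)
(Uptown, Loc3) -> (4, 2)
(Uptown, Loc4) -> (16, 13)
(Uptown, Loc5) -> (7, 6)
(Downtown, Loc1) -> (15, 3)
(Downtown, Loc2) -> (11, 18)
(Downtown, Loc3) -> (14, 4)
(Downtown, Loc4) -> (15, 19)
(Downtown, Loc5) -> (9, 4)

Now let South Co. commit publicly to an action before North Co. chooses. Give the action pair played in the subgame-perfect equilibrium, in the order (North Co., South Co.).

Backward induction with South Co. moving first.
- Loc1 → North Co. plays Downtown (best of 1, 15); South Co. gets 3.
- Loc2 → North Co. plays Downtown (best of 4, 11); South Co. gets 18.
- Loc3 → North Co. plays Downtown (best of 4, 14); South Co. gets 4.
- Loc4 → North Co. plays Uptown (best of 16, 15); South Co. gets 13.
- Loc5 → North Co. plays Downtown (best of 7, 9); South Co. gets 4.
Maximizing over 3, 18, 4, 13, 4, South Co. chooses Loc2. Subgame-perfect outcome: (Downtown, Loc2) with payoffs (11, 18).

(Downtown, Loc2)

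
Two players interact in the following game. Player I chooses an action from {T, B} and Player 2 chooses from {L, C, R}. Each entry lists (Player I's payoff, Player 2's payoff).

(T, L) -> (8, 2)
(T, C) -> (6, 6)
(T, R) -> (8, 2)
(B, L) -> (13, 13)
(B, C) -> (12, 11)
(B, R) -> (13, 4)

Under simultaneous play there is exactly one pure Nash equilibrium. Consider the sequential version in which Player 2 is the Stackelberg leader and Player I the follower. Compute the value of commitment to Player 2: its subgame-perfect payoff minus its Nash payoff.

0

Work backward from Player I's decision.
- L → Player I plays B (best of 8, 13); Player 2 gets 13.
- C → Player I plays B (best of 6, 12); Player 2 gets 11.
- R → Player I plays B (best of 8, 13); Player 2 gets 4.
Maximizing over 13, 11, 4, Player 2 chooses L. Subgame-perfect outcome: (B, L) with payoffs (13, 13).
For the simultaneous game, intersect best replies.
Player I's best replies: L→B; C→B; R→B.
Player 2's best replies: T→C; B→L.
The unique mutual best reply is (B, L), giving (13, 13).
Player 2's commitment gain: 13 − 13 = 0.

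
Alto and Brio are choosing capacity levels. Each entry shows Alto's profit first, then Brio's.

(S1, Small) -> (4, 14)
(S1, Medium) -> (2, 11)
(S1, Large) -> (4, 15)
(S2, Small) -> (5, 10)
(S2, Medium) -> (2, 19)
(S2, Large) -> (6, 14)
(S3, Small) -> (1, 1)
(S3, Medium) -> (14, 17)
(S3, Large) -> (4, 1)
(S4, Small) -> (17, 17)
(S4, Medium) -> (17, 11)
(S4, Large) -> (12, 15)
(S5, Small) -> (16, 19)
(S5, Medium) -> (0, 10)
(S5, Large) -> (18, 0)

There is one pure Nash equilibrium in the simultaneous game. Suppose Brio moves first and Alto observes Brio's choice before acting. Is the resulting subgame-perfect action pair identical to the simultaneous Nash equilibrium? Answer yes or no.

yes

Backward induction with Brio moving first.
- Small → Alto plays S4 (best of 4, 5, 1, 17, 16); Brio gets 17.
- Medium → Alto plays S4 (best of 2, 2, 14, 17, 0); Brio gets 11.
- Large → Alto plays S5 (best of 4, 6, 4, 12, 18); Brio gets 0.
Brio's induced payoffs are 17, 11, 0, so Brio commits to Small. Subgame-perfect outcome: (S4, Small) with payoffs (17, 17).
For the simultaneous game, intersect best replies.
Alto's best replies: Small→S4; Medium→S4; Large→S5.
Brio's best replies: S1→Large; S2→Medium; S3→Medium; S4→Small; S5→Small.
The unique mutual best reply is (S4, Small), giving (17, 17).
Sequential outcome (S4, Small) coincides with the Nash profile (S4, Small).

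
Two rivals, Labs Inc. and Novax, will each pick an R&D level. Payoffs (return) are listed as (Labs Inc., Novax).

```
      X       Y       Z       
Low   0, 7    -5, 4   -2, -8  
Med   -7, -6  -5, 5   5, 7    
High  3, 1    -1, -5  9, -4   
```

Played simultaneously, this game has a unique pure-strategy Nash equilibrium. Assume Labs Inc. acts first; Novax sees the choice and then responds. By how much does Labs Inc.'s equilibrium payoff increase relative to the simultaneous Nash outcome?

Work backward from Novax's decision.
- Low: Novax compares 7, 4, -8 and picks X; Labs Inc. would get 0.
- Med: Novax compares -6, 5, 7 and picks Z; Labs Inc. would get 5.
- High: Novax compares 1, -5, -4 and picks X; Labs Inc. would get 3.
Maximizing over 0, 5, 3, Labs Inc. chooses Med. Subgame-perfect outcome: (Med, Z) with payoffs (5, 7).
For the simultaneous game, intersect best replies.
Labs Inc.'s best replies: X→High; Y→High; Z→High.
Novax's best replies: Low→X; Med→Z; High→X.
Only (High, X) has each player best-responding; Nash payoffs (3, 1).
Labs Inc.'s commitment gain: 5 − 3 = 2.

2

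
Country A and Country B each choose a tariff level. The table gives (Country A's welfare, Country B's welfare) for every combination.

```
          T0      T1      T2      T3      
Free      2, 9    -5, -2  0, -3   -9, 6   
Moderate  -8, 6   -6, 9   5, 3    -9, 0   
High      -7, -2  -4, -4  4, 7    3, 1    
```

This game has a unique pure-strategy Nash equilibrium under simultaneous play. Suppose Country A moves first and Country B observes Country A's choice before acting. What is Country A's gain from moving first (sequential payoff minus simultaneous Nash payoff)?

2

Backward induction with Country A moving first.
- Free: Country B compares 9, -2, -3, 6 and picks T0; Country A would get 2.
- Moderate: Country B compares 6, 9, 3, 0 and picks T1; Country A would get -6.
- High: Country B compares -2, -4, 7, 1 and picks T2; Country A would get 4.
Country A's induced payoffs are 2, -6, 4, so Country A commits to High. Subgame-perfect outcome: (High, T2) with payoffs (4, 7).
Under simultaneous play:
Country A's best replies: T0→Free; T1→High; T2→Moderate; T3→High.
Country B's best replies: Free→T0; Moderate→T1; High→T2.
Only (Free, T0) has each player best-responding; Nash payoffs (2, 9).
Country A's commitment gain: 4 − 2 = 2.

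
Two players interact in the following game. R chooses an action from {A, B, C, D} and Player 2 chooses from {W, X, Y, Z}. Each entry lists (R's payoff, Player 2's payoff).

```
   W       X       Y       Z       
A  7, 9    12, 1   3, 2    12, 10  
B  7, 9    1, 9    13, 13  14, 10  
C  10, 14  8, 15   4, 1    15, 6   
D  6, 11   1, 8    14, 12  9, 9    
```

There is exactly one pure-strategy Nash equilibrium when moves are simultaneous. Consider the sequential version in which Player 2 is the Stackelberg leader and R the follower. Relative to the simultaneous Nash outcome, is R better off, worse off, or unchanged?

worse off

Work backward from R's decision.
- W: R compares 7, 7, 10, 6 and picks C; Player 2 would get 14.
- X: R compares 12, 1, 8, 1 and picks A; Player 2 would get 1.
- Y: R compares 3, 13, 4, 14 and picks D; Player 2 would get 12.
- Z: R compares 12, 14, 15, 9 and picks C; Player 2 would get 6.
Player 2's induced payoffs are 14, 1, 12, 6, so Player 2 commits to W. Subgame-perfect outcome: (C, W) with payoffs (10, 14).
Under simultaneous play:
R's best replies: W→C; X→A; Y→D; Z→C.
Player 2's best replies: A→Z; B→Y; C→X; D→Y.
Only (D, Y) has each player best-responding; Nash payoffs (14, 12).
R earns 10 sequentially versus 14 at the Nash outcome: worse off.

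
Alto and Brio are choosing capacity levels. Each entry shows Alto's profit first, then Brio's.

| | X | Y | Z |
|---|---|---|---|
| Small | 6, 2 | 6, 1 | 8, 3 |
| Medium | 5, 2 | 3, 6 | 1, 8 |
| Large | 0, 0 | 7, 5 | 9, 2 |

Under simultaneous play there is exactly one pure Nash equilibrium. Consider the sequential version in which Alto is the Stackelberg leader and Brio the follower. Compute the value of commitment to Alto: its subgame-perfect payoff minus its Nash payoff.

1

Work backward from Brio's decision.
- Small: Brio compares 2, 1, 3 and picks Z; Alto would get 8.
- Medium: Brio compares 2, 6, 8 and picks Z; Alto would get 1.
- Large: Brio compares 0, 5, 2 and picks Y; Alto would get 7.
Alto's induced payoffs are 8, 1, 7, so Alto commits to Small. Subgame-perfect outcome: (Small, Z) with payoffs (8, 3).
For the simultaneous game, intersect best replies.
Alto's best replies: X→Small; Y→Large; Z→Large.
Brio's best replies: Small→Z; Medium→Z; Large→Y.
The unique mutual best reply is (Large, Y), giving (7, 5).
Alto's commitment gain: 8 − 7 = 1.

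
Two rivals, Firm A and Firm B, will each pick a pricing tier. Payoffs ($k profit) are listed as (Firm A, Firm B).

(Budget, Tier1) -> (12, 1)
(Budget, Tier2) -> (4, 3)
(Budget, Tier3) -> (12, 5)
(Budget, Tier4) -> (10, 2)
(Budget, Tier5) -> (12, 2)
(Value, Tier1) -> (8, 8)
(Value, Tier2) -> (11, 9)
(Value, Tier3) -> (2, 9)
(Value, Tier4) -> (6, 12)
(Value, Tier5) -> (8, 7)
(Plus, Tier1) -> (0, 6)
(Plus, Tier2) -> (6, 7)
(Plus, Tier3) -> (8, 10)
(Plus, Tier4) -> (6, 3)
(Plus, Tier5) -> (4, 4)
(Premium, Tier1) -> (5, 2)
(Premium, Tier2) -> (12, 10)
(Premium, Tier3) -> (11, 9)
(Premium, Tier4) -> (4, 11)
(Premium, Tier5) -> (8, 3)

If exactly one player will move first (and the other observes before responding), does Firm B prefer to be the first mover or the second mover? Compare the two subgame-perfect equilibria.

If Firm A leads: Firm B's best replies are Budget→Tier3, Value→Tier4, Plus→Tier3, Premium→Tier4; Firm A's induced payoffs 12, 6, 8, 4; outcome (Budget, Tier3), payoffs (12, 5).
If Firm B leads: Firm A's best replies are Tier1→Budget, Tier2→Premium, Tier3→Budget, Tier4→Budget, Tier5→Budget; Firm B's induced payoffs 1, 10, 5, 2, 2; outcome (Premium, Tier2), payoffs (12, 10).
Firm B gets 10 moving first and 5 moving second, so Firm B prefers to move first.

first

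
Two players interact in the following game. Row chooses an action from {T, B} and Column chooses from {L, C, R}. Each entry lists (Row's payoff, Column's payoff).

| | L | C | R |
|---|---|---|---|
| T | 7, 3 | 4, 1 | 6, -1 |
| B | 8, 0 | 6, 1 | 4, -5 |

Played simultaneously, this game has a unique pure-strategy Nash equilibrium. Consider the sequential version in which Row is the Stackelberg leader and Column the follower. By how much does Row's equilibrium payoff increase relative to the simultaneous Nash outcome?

Solve by backward induction (Row leads).
- T: Column compares 3, 1, -1 and picks L; Row would get 7.
- B: Column compares 0, 1, -5 and picks C; Row would get 6.
Among 7, 6, the best is 7 at T. Subgame-perfect outcome: (T, L) with payoffs (7, 3).
For the simultaneous game, intersect best replies.
Row's best replies: L→B; C→B; R→T.
Column's best replies: T→L; B→C.
Only (B, C) has each player best-responding; Nash payoffs (6, 1).
Row's commitment gain: 7 − 6 = 1.

1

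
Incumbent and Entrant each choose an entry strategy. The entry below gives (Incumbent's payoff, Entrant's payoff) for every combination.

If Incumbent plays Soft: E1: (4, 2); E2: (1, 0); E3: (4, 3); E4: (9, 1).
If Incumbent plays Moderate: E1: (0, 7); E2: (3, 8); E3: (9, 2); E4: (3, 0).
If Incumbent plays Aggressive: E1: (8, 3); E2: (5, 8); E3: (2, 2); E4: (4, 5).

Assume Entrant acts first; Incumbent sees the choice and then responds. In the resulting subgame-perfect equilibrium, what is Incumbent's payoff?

5

Incumbent best-responds to each possible Entrant move:
- E1: Incumbent compares 4, 0, 8 and picks Aggressive; Entrant would get 3.
- E2: Incumbent compares 1, 3, 5 and picks Aggressive; Entrant would get 8.
- E3: Incumbent compares 4, 9, 2 and picks Moderate; Entrant would get 2.
- E4: Incumbent compares 9, 3, 4 and picks Soft; Entrant would get 1.
Maximizing over 3, 8, 2, 1, Entrant chooses E2. Subgame-perfect outcome: (Aggressive, E2) with payoffs (5, 8).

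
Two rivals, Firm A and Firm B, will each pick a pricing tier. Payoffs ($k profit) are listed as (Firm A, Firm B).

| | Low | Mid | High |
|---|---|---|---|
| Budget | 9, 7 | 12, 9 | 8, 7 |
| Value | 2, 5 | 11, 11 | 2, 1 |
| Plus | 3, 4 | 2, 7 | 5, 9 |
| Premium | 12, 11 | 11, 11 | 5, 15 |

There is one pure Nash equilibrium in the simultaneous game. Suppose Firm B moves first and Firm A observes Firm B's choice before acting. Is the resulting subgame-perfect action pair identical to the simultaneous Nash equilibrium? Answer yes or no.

Solve by backward induction (Firm B leads).
- Low: BR = Premium, leader payoff 11.
- Mid: BR = Budget, leader payoff 9.
- High: BR = Budget, leader payoff 7.
Firm B's induced payoffs are 11, 9, 7, so Firm B commits to Low. Subgame-perfect outcome: (Premium, Low) with payoffs (12, 11).
Under simultaneous play:
Firm A's best replies: Low→Premium; Mid→Budget; High→Budget.
Firm B's best replies: Budget→Mid; Value→Mid; Plus→High; Premium→High.
The unique mutual best reply is (Budget, Mid), giving (12, 9).
Sequential outcome (Premium, Low) differs from the Nash profile (Budget, Mid).

no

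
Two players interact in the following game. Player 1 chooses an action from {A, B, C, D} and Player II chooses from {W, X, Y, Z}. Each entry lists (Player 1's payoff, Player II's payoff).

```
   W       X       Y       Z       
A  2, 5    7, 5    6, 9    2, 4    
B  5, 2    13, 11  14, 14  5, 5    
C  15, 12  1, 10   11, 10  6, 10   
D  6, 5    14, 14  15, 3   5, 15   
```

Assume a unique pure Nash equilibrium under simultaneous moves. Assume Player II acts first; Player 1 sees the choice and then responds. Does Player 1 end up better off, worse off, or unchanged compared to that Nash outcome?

worse off

Solve by backward induction (Player II leads).
- W → Player 1 plays C (best of 2, 5, 15, 6); Player II gets 12.
- X → Player 1 plays D (best of 7, 13, 1, 14); Player II gets 14.
- Y → Player 1 plays D (best of 6, 14, 11, 15); Player II gets 3.
- Z → Player 1 plays C (best of 2, 5, 6, 5); Player II gets 10.
Among 12, 14, 3, 10, the best is 14 at X. Subgame-perfect outcome: (D, X) with payoffs (14, 14).
Under simultaneous play:
Player 1's best replies: W→C; X→D; Y→D; Z→C.
Player II's best replies: A→Y; B→Y; C→W; D→Z.
The unique mutual best reply is (C, W), giving (15, 12).
Player 1 earns 14 sequentially versus 15 at the Nash outcome: worse off.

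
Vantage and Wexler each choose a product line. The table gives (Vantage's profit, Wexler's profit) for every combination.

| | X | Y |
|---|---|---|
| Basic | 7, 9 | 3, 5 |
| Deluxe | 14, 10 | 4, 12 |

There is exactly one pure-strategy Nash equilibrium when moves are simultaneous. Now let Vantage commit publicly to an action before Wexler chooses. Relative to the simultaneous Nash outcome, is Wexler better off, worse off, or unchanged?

Backward induction with Vantage moving first.
- Basic: Wexler compares 9, 5 and picks X; Vantage would get 7.
- Deluxe: Wexler compares 10, 12 and picks Y; Vantage would get 4.
Vantage's induced payoffs are 7, 4, so Vantage commits to Basic. Subgame-perfect outcome: (Basic, X) with payoffs (7, 9).
Now find the simultaneous Nash equilibrium.
Vantage's best replies: X→Deluxe; Y→Deluxe.
Wexler's best replies: Basic→X; Deluxe→Y.
The unique mutual best reply is (Deluxe, Y), giving (4, 12).
Wexler earns 9 sequentially versus 12 at the Nash outcome: worse off.

worse off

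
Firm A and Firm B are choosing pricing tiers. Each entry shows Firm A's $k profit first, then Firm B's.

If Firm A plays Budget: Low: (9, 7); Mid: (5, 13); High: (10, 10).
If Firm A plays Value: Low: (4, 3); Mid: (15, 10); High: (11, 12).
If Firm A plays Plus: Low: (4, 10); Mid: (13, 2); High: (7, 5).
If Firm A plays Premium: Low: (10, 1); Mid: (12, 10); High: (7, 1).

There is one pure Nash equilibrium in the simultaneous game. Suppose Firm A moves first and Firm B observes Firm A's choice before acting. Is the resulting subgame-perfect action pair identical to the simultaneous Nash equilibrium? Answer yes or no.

no

Firm B best-responds to each possible Firm A move:
- Budget: Firm B compares 7, 13, 10 and picks Mid; Firm A would get 5.
- Value: Firm B compares 3, 10, 12 and picks High; Firm A would get 11.
- Plus: Firm B compares 10, 2, 5 and picks Low; Firm A would get 4.
- Premium: Firm B compares 1, 10, 1 and picks Mid; Firm A would get 12.
Maximizing over 5, 11, 4, 12, Firm A chooses Premium. Subgame-perfect outcome: (Premium, Mid) with payoffs (12, 10).
Now find the simultaneous Nash equilibrium.
Firm A's best replies: Low→Premium; Mid→Value; High→Value.
Firm B's best replies: Budget→Mid; Value→High; Plus→Low; Premium→Mid.
The unique mutual best reply is (Value, High), giving (11, 12).
Sequential outcome (Premium, Mid) differs from the Nash profile (Value, High).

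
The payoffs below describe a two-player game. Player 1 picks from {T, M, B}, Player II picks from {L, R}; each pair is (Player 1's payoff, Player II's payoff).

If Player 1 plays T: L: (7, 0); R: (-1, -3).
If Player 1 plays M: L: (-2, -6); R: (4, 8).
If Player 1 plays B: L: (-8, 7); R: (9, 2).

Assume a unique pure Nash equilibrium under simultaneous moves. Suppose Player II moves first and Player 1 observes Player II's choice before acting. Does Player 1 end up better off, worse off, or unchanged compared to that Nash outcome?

better off

Player 1 best-responds to each possible Player II move:
- L → Player 1 plays T (best of 7, -2, -8); Player II gets 0.
- R → Player 1 plays B (best of -1, 4, 9); Player II gets 2.
Player II's induced payoffs are 0, 2, so Player II commits to R. Subgame-perfect outcome: (B, R) with payoffs (9, 2).
For the simultaneous game, intersect best replies.
Player 1's best replies: L→T; R→B.
Player II's best replies: T→L; M→R; B→L.
Only (T, L) has each player best-responding; Nash payoffs (7, 0).
Player 1 earns 9 sequentially versus 7 at the Nash outcome: better off.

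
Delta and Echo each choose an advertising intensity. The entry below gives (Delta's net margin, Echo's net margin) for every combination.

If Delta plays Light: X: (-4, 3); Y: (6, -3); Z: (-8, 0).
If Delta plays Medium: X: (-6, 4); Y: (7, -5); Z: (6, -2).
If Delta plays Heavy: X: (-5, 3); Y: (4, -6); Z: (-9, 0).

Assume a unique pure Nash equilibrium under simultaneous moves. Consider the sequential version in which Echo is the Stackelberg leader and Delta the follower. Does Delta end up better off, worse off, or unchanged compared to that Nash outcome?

Backward induction with Echo moving first.
- X: BR = Light, leader payoff 3.
- Y: BR = Medium, leader payoff -5.
- Z: BR = Medium, leader payoff -2.
Maximizing over 3, -5, -2, Echo chooses X. Subgame-perfect outcome: (Light, X) with payoffs (-4, 3).
For the simultaneous game, intersect best replies.
Delta's best replies: X→Light; Y→Medium; Z→Medium.
Echo's best replies: Light→X; Medium→X; Heavy→X.
The unique mutual best reply is (Light, X), giving (-4, 3).
Delta earns -4 sequentially versus -4 at the Nash outcome: unchanged.

unchanged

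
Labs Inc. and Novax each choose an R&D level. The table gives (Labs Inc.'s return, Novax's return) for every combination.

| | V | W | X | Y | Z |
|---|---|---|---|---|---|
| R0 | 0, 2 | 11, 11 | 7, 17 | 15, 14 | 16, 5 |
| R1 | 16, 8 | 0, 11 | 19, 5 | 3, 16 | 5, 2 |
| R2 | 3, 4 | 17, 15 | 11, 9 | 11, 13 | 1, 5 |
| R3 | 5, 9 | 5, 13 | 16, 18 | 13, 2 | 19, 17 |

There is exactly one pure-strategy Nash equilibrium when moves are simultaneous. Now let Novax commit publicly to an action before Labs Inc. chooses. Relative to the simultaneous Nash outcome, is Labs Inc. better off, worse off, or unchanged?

better off

Labs Inc. best-responds to each possible Novax move:
- V: BR = R1, leader payoff 8.
- W: BR = R2, leader payoff 15.
- X: BR = R1, leader payoff 5.
- Y: BR = R0, leader payoff 14.
- Z: BR = R3, leader payoff 17.
Maximizing over 8, 15, 5, 14, 17, Novax chooses Z. Subgame-perfect outcome: (R3, Z) with payoffs (19, 17).
Now find the simultaneous Nash equilibrium.
Labs Inc.'s best replies: V→R1; W→R2; X→R1; Y→R0; Z→R3.
Novax's best replies: R0→X; R1→Y; R2→W; R3→X.
The unique mutual best reply is (R2, W), giving (17, 15).
Labs Inc. earns 19 sequentially versus 17 at the Nash outcome: better off.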